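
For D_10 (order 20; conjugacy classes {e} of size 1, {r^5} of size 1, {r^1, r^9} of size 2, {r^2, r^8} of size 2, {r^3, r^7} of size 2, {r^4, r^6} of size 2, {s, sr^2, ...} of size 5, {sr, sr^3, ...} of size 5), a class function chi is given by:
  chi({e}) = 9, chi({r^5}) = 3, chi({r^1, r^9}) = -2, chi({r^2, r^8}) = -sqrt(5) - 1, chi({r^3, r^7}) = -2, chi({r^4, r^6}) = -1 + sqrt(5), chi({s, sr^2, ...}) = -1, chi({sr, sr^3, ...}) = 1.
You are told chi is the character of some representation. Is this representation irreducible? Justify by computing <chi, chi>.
Not irreducible (reducible): <chi, chi> = 7 > 1.

Why: <chi, chi> = (1/|G|) sum_C |C| * |chi(C)|^2 = (1/20)[1*|9|^2 + 1*|3|^2 + 2*|-2|^2 + 2*|-sqrt(5) - 1|^2 + 2*|-2|^2 + 2*|-1 + sqrt(5)|^2 + 5*|-1|^2 + 5*|1|^2]
  = (1/20)[(81) + (9) + (8) + (4*sqrt(5) + 12) + (8) + (12 - 4*sqrt(5)) + (5) + (5)] = 140/20 = 7.
A character is irreducible iff <chi, chi> = 1, so this representation is reducible.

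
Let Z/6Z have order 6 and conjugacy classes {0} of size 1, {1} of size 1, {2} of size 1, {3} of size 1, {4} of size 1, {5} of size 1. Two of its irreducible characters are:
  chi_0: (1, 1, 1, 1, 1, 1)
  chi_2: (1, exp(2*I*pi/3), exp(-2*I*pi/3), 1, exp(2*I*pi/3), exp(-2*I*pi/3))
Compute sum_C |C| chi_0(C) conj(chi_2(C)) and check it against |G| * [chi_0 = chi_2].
Sum = 0; so <chi_0, chi_2> = 0 (distinct irreducibles are orthogonal).

Derivation: Compute term by term over conjugacy classes (|C| * chi_0(C) * conj(chi_2(C))):
  1*(1)*conj(1) + 1*(1)*conj(exp(2*I*pi/3)) + 1*(1)*conj(exp(-2*I*pi/3)) + 1*(1)*conj(1) + 1*(1)*conj(exp(2*I*pi/3)) + 1*(1)*conj(exp(-2*I*pi/3))
  = (1) + (exp(-2*I*pi/3)) + (exp(2*I*pi/3)) + (1) + (exp(-2*I*pi/3)) + (exp(2*I*pi/3))
  = 0.
(Exp terms are combined using exp(i*s)*conj(exp(i*t)) = exp(i*(s-t)), and sums of them are collapsed using the identity that for every m > 1 the m distinct m-th roots of unity sum to 0, e.g. 1 + exp(2*I*pi/3) + exp(-2*I*pi/3) = 0.)
Dividing by |G| = 6 gives 0/6 = 0, matching the row-orthogonality relation <chi_0, chi_2> = [chi_0 = chi_2].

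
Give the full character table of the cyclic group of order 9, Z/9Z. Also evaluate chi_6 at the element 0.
Character table of Z/9Z (irreps indexed chi_0,...,chi_8 with chi_k(m) = zeta_9^(k*m), zeta_9 = exp(2*pi*i/9)):
  irrep \ class  {0} (size 1)  {1} (size 1)    {2} (size 1)    {3} (size 1)    {4} (size 1)    {5} (size 1)    {6} (size 1)    {7} (size 1)    {8} (size 1)  
  chi_0          1             1               1               1               1               1               1               1               1             
  chi_1          1             exp(2*I*pi/9)   exp(4*I*pi/9)   exp(2*I*pi/3)   exp(8*I*pi/9)   exp(-8*I*pi/9)  exp(-2*I*pi/3)  exp(-4*I*pi/9)  exp(-2*I*pi/9)
  chi_2          1             exp(4*I*pi/9)   exp(8*I*pi/9)   exp(-2*I*pi/3)  exp(-2*I*pi/9)  exp(2*I*pi/9)   exp(2*I*pi/3)   exp(-8*I*pi/9)  exp(-4*I*pi/9)
  chi_3          1             exp(2*I*pi/3)   exp(-2*I*pi/3)  1               exp(2*I*pi/3)   exp(-2*I*pi/3)  1               exp(2*I*pi/3)   exp(-2*I*pi/3)
  chi_4          1             exp(8*I*pi/9)   exp(-2*I*pi/9)  exp(2*I*pi/3)   exp(-4*I*pi/9)  exp(4*I*pi/9)   exp(-2*I*pi/3)  exp(2*I*pi/9)   exp(-8*I*pi/9)
  chi_5          1             exp(-8*I*pi/9)  exp(2*I*pi/9)   exp(-2*I*pi/3)  exp(4*I*pi/9)   exp(-4*I*pi/9)  exp(2*I*pi/3)   exp(-2*I*pi/9)  exp(8*I*pi/9) 
  chi_6          1             exp(-2*I*pi/3)  exp(2*I*pi/3)   1               exp(-2*I*pi/3)  exp(2*I*pi/3)   1               exp(-2*I*pi/3)  exp(2*I*pi/3) 
  chi_7          1             exp(-4*I*pi/9)  exp(-8*I*pi/9)  exp(2*I*pi/3)   exp(2*I*pi/9)   exp(-2*I*pi/9)  exp(-2*I*pi/3)  exp(8*I*pi/9)   exp(4*I*pi/9) 
  chi_8          1             exp(-2*I*pi/9)  exp(-4*I*pi/9)  exp(-2*I*pi/3)  exp(-8*I*pi/9)  exp(8*I*pi/9)   exp(2*I*pi/3)   exp(4*I*pi/9)   exp(2*I*pi/9) 

Spot check: chi_6(0) = zeta_9^(6*0) = zeta_9^0 = 1.

Z/9Z is abelian, so all 9 irreducible complex representations are 1-dimensional. They are given by chi_k(m) = zeta_9^(k*m) for k = 0,...,8. Row orthogonality: sum_m chi_k(m) conj(chi_l(m)) = 9 * [k = l].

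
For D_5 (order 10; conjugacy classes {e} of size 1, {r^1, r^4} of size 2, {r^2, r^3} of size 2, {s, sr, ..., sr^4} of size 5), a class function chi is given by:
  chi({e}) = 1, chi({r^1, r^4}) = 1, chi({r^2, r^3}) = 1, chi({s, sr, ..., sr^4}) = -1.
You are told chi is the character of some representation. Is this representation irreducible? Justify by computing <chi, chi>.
Irreducible: <chi, chi> = 1.

Reasoning: <chi, chi> = (1/|G|) sum_C |C| * |chi(C)|^2 = (1/10)[1*|1|^2 + 2*|1|^2 + 2*|1|^2 + 5*|-1|^2]
  = (1/10)[(1) + (2) + (2) + (5)] = 10/10 = 1.
A character is irreducible iff <chi, chi> = 1, so this representation is irreducible.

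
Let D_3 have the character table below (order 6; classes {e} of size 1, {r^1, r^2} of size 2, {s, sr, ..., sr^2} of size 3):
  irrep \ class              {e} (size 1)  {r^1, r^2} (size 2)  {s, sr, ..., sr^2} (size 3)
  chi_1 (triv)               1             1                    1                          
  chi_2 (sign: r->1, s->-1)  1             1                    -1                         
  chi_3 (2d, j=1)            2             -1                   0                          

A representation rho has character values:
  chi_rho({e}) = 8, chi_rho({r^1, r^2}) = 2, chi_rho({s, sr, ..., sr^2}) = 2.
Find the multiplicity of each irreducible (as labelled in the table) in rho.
Multiplicities: chi_1: 3, chi_2: 1, chi_3: 2.

Use <chi_rho, chi> = (1/|G|) sum_C |C| * chi_rho(C) * conj(chi(C)) with |G| = 6 for each irreducible chi in the table:
  <chi_rho, chi_1> = (1/6)[1*(8)*conj(1) + 2*(2)*conj(1) + 3*(2)*conj(1)]
      = (1/6)[(8) + (4) + (6)] = 18/6 = 3
  <chi_rho, chi_2> = (1/6)[1*(8)*conj(1) + 2*(2)*conj(1) + 3*(2)*conj(-1)]
      = (1/6)[(8) + (4) + (-6)] = 6/6 = 1
  <chi_rho, chi_3> = (1/6)[1*(8)*conj(2) + 2*(2)*conj(-1) + 3*(2)*conj(0)]
      = (1/6)[(16) + (-4) + (0)] = 12/6 = 2
Dimension check: dim(rho) = sum (mult * dim) = 3*1 + 1*1 + 2*2 = 8 = chi_rho(e) = 8.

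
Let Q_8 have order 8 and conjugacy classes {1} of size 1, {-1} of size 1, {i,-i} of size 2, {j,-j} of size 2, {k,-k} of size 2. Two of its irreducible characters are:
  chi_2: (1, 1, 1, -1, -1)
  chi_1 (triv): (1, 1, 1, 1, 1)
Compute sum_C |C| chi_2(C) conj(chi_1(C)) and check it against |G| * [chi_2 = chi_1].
Sum = 0; so <chi_2, chi_1> = 0 (distinct irreducibles are orthogonal).

Solution. Compute term by term over conjugacy classes (|C| * chi_2(C) * conj(chi_1(C))):
  1*(1)*conj(1) + 1*(1)*conj(1) + 2*(1)*conj(1) + 2*(-1)*conj(1) + 2*(-1)*conj(1)
  = (1) + (1) + (2) + (-2) + (-2)
  = 0.
Dividing by |G| = 8 gives 0/8 = 0, matching the row-orthogonality relation <chi_2, chi_1> = [chi_2 = chi_1].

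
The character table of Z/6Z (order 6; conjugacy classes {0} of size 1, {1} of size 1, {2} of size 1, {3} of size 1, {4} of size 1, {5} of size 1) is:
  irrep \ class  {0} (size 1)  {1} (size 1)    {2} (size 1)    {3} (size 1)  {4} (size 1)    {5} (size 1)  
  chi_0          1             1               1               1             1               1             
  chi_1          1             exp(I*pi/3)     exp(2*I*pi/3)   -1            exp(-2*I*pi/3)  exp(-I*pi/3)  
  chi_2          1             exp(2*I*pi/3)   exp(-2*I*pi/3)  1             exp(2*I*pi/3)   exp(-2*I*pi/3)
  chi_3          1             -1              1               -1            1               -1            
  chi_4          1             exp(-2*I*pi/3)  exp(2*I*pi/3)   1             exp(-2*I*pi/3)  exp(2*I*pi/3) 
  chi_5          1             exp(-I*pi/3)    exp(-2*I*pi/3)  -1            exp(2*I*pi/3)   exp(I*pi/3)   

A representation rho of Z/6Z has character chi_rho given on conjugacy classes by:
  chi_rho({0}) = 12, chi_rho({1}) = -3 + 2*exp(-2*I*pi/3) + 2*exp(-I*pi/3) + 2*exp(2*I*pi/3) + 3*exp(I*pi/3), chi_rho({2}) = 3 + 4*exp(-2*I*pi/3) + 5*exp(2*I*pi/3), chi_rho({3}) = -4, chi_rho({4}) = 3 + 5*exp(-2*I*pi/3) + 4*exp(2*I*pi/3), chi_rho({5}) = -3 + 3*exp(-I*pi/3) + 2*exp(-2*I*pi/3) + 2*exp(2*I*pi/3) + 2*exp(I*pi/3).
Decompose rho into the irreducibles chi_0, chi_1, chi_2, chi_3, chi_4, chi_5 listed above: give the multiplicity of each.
Multiplicities: chi_0: 0, chi_1: 3, chi_2: 2, chi_3: 3, chi_4: 2, chi_5: 2.

Use <chi_rho, chi> = (1/|G|) sum_C |C| * chi_rho(C) * conj(chi(C)) with |G| = 6 for each irreducible chi in the table:
  <chi_rho, chi_0> = (1/6)[1*(12)*conj(1) + 1*(-3 + 2*exp(-2*I*pi/3) + 2*exp(-I*pi/3) + 2*exp(2*I*pi/3) + 3*exp(I*pi/3))*conj(1) + 1*(3 + 4*exp(-2*I*pi/3) + 5*exp(2*I*pi/3))*conj(1) + 1*(-4)*conj(1) + 1*(3 + 5*exp(-2*I*pi/3) + 4*exp(2*I*pi/3))*conj(1) + 1*(-3 + 3*exp(-I*pi/3) + 2*exp(-2*I*pi/3) + 2*exp(2*I*pi/3) + 2*exp(I*pi/3))*conj(1)]
      = (1/6)[(12) + (-3 + 2*exp(-2*I*pi/3) + 2*exp(-I*pi/3) + 2*exp(2*I*pi/3) + 3*exp(I*pi/3)) + (3 + 4*exp(-2*I*pi/3) + 5*exp(2*I*pi/3)) + (-4) + (3 + 5*exp(-2*I*pi/3) + 4*exp(2*I*pi/3)) + (-3 + 3*exp(-I*pi/3) + 2*exp(-2*I*pi/3) + 2*exp(2*I*pi/3) + 2*exp(I*pi/3))] = 0/6 = 0
  <chi_rho, chi_1> = (1/6)[1*(12)*conj(1) + 1*(-3 + 2*exp(-2*I*pi/3) + 2*exp(-I*pi/3) + 2*exp(2*I*pi/3) + 3*exp(I*pi/3))*conj(exp(I*pi/3)) + 1*(3 + 4*exp(-2*I*pi/3) + 5*exp(2*I*pi/3))*conj(exp(2*I*pi/3)) + 1*(-4)*conj(-1) + 1*(3 + 5*exp(-2*I*pi/3) + 4*exp(2*I*pi/3))*conj(exp(-2*I*pi/3)) + 1*(-3 + 3*exp(-I*pi/3) + 2*exp(-2*I*pi/3) + 2*exp(2*I*pi/3) + 2*exp(I*pi/3))*conj(exp(-I*pi/3))]
      = (1/6)[(12) + (1 + 2*exp(-2*I*pi/3) + 2*exp(I*pi/3) - 3*exp(-I*pi/3)) + (5 + 3*exp(-2*I*pi/3) + 4*exp(2*I*pi/3)) + (4) + (5 + 4*exp(-2*I*pi/3) + 3*exp(2*I*pi/3)) + (1 - 3*exp(I*pi/3) + 2*exp(-I*pi/3) + 2*exp(2*I*pi/3))] = 18/6 = 3
  <chi_rho, chi_2> = (1/6)[1*(12)*conj(1) + 1*(-3 + 2*exp(-2*I*pi/3) + 2*exp(-I*pi/3) + 2*exp(2*I*pi/3) + 3*exp(I*pi/3))*conj(exp(2*I*pi/3)) + 1*(3 + 4*exp(-2*I*pi/3) + 5*exp(2*I*pi/3))*conj(exp(-2*I*pi/3)) + 1*(-4)*conj(1) + 1*(3 + 5*exp(-2*I*pi/3) + 4*exp(2*I*pi/3))*conj(exp(2*I*pi/3)) + 1*(-3 + 3*exp(-I*pi/3) + 2*exp(-2*I*pi/3) + 2*exp(2*I*pi/3) + 2*exp(I*pi/3))*conj(exp(-2*I*pi/3))]
      = (1/6)[(12) + (3*exp(-I*pi/3) + 2*exp(2*I*pi/3) - 3*exp(-2*I*pi/3)) + (4 + 5*exp(-2*I*pi/3) + 3*exp(2*I*pi/3)) + (-4) + (4 + 3*exp(-2*I*pi/3) + 5*exp(2*I*pi/3)) + (-3*exp(2*I*pi/3) + 2*exp(-2*I*pi/3) + 3*exp(I*pi/3))] = 12/6 = 2
  <chi_rho, chi_3> = (1/6)[1*(12)*conj(1) + 1*(-3 + 2*exp(-2*I*pi/3) + 2*exp(-I*pi/3) + 2*exp(2*I*pi/3) + 3*exp(I*pi/3))*conj(-1) + 1*(3 + 4*exp(-2*I*pi/3) + 5*exp(2*I*pi/3))*conj(1) + 1*(-4)*conj(-1) + 1*(3 + 5*exp(-2*I*pi/3) + 4*exp(2*I*pi/3))*conj(1) + 1*(-3 + 3*exp(-I*pi/3) + 2*exp(-2*I*pi/3) + 2*exp(2*I*pi/3) + 2*exp(I*pi/3))*conj(-1)]
      = (1/6)[(12) + (3 - 3*exp(I*pi/3) - 2*exp(2*I*pi/3) - 2*exp(-I*pi/3) - 2*exp(-2*I*pi/3)) + (3 + 4*exp(-2*I*pi/3) + 5*exp(2*I*pi/3)) + (4) + (3 + 5*exp(-2*I*pi/3) + 4*exp(2*I*pi/3)) + (3 - 2*exp(I*pi/3) - 2*exp(2*I*pi/3) - 2*exp(-2*I*pi/3) - 3*exp(-I*pi/3))] = 18/6 = 3
  <chi_rho, chi_4> = (1/6)[1*(12)*conj(1) + 1*(-3 + 2*exp(-2*I*pi/3) + 2*exp(-I*pi/3) + 2*exp(2*I*pi/3) + 3*exp(I*pi/3))*conj(exp(-2*I*pi/3)) + 1*(3 + 4*exp(-2*I*pi/3) + 5*exp(2*I*pi/3))*conj(exp(2*I*pi/3)) + 1*(-4)*conj(1) + 1*(3 + 5*exp(-2*I*pi/3) + 4*exp(2*I*pi/3))*conj(exp(-2*I*pi/3)) + 1*(-3 + 3*exp(-I*pi/3) + 2*exp(-2*I*pi/3) + 2*exp(2*I*pi/3) + 2*exp(I*pi/3))*conj(exp(2*I*pi/3))]
      = (1/6)[(12) + (-1 - 3*exp(2*I*pi/3) + 2*exp(-2*I*pi/3) + 2*exp(I*pi/3)) + (5 + 3*exp(-2*I*pi/3) + 4*exp(2*I*pi/3)) + (-4) + (5 + 4*exp(-2*I*pi/3) + 3*exp(2*I*pi/3)) + (-1 + 2*exp(-I*pi/3) + 2*exp(2*I*pi/3) - 3*exp(-2*I*pi/3))] = 12/6 = 2
  <chi_rho, chi_5> = (1/6)[1*(12)*conj(1) + 1*(-3 + 2*exp(-2*I*pi/3) + 2*exp(-I*pi/3) + 2*exp(2*I*pi/3) + 3*exp(I*pi/3))*conj(exp(-I*pi/3)) + 1*(3 + 4*exp(-2*I*pi/3) + 5*exp(2*I*pi/3))*conj(exp(-2*I*pi/3)) + 1*(-4)*conj(-1) + 1*(3 + 5*exp(-2*I*pi/3) + 4*exp(2*I*pi/3))*conj(exp(2*I*pi/3)) + 1*(-3 + 3*exp(-I*pi/3) + 2*exp(-2*I*pi/3) + 2*exp(2*I*pi/3) + 2*exp(I*pi/3))*conj(exp(I*pi/3))]
      = (1/6)[(12) + (-3*exp(I*pi/3) + 2*exp(-I*pi/3) + 3*exp(2*I*pi/3)) + (4 + 5*exp(-2*I*pi/3) + 3*exp(2*I*pi/3)) + (4) + (4 + 3*exp(-2*I*pi/3) + 5*exp(2*I*pi/3)) + (3*exp(-2*I*pi/3) + 2*exp(I*pi/3) - 3*exp(-I*pi/3))] = 12/6 = 2
(Exp terms are combined using exp(i*s)*conj(exp(i*t)) = exp(i*(s-t)), and sums of them are collapsed using the identity that for every m > 1 the m distinct m-th roots of unity sum to 0, e.g. 1 + exp(2*I*pi/3) + exp(-2*I*pi/3) = 0.)
Dimension check: dim(rho) = sum (mult * dim) = 0*1 + 3*1 + 2*1 + 3*1 + 2*1 + 2*1 = 12 = chi_rho(e) = 12.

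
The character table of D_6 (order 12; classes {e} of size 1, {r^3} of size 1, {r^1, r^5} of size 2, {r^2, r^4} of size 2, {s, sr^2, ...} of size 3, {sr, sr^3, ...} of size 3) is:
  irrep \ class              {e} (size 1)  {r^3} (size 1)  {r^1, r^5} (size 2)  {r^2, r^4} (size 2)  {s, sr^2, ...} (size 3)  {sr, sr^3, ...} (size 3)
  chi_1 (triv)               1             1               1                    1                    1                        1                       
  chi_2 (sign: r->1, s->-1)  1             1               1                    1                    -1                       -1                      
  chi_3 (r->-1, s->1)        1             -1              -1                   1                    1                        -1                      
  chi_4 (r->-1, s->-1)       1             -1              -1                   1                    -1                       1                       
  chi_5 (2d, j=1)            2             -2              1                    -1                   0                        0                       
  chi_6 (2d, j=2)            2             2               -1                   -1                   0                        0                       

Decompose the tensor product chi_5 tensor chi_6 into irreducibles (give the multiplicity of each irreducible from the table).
chi_5 tensor chi_6 = chi_3 + chi_4 + chi_5 (all other irreducibles have multiplicity 0).

Details: The character of a tensor product is the pointwise product (chi_5 * chi_6)(C) = chi_5(C) * chi_6(C):
  {e}: (2)*(2), {r^3}: (-2)*(2), {r^1, r^5}: (1)*(-1), {r^2, r^4}: (-1)*(-1), {s, sr^2, ...}: (0)*(0), {sr, sr^3, ...}: (0)*(0)
so (chi_5 * chi_6) takes values
  {e} -> 4, {r^3} -> -4, {r^1, r^5} -> -1, {r^2, r^4} -> 1, {s, sr^2, ...} -> 0, {sr, sr^3, ...} -> 0.
Now take the inner product of this character with each irreducible chi from the table, <chi_5*chi_6, chi> = (1/12) sum_C |C| (chi_5*chi_6)(C) conj(chi(C)):
  <chi_5*chi_6, chi_1> = (1/12)[1*(4)*conj(1) + 1*(-4)*conj(1) + 2*(-1)*conj(1) + 2*(1)*conj(1) + 3*(0)*conj(1) + 3*(0)*conj(1)]
      = (1/12)[(4) + (-4) + (-2) + (2) + (0) + (0)] = 0/12 = 0
  <chi_5*chi_6, chi_2> = (1/12)[1*(4)*conj(1) + 1*(-4)*conj(1) + 2*(-1)*conj(1) + 2*(1)*conj(1) + 3*(0)*conj(-1) + 3*(0)*conj(-1)]
      = (1/12)[(4) + (-4) + (-2) + (2) + (0) + (0)] = 0/12 = 0
  <chi_5*chi_6, chi_3> = (1/12)[1*(4)*conj(1) + 1*(-4)*conj(-1) + 2*(-1)*conj(-1) + 2*(1)*conj(1) + 3*(0)*conj(1) + 3*(0)*conj(-1)]
      = (1/12)[(4) + (4) + (2) + (2) + (0) + (0)] = 12/12 = 1
  <chi_5*chi_6, chi_4> = (1/12)[1*(4)*conj(1) + 1*(-4)*conj(-1) + 2*(-1)*conj(-1) + 2*(1)*conj(1) + 3*(0)*conj(-1) + 3*(0)*conj(1)]
      = (1/12)[(4) + (4) + (2) + (2) + (0) + (0)] = 12/12 = 1
  <chi_5*chi_6, chi_5> = (1/12)[1*(4)*conj(2) + 1*(-4)*conj(-2) + 2*(-1)*conj(1) + 2*(1)*conj(-1) + 3*(0)*conj(0) + 3*(0)*conj(0)]
      = (1/12)[(8) + (8) + (-2) + (-2) + (0) + (0)] = 12/12 = 1
  <chi_5*chi_6, chi_6> = (1/12)[1*(4)*conj(2) + 1*(-4)*conj(2) + 2*(-1)*conj(-1) + 2*(1)*conj(-1) + 3*(0)*conj(0) + 3*(0)*conj(0)]
      = (1/12)[(8) + (-8) + (2) + (-2) + (0) + (0)] = 0/12 = 0
Hence the multiplicities are chi_3: 1, chi_4: 1, chi_5: 1. Dimension check: dim(chi_5)*dim(chi_6) = 2*2 = 4 and sum (mult * dim) = 1*1 + 1*1 + 1*2 = 4.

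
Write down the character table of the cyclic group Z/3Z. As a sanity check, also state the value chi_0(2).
Character table of Z/3Z (irreps indexed chi_0,...,chi_2 with chi_k(m) = zeta_3^(k*m), zeta_3 = exp(2*pi*i/3)):
  irrep \ class  {0} (size 1)  {1} (size 1)    {2} (size 1)  
  chi_0          1             1               1             
  chi_1          1             exp(2*I*pi/3)   exp(-2*I*pi/3)
  chi_2          1             exp(-2*I*pi/3)  exp(2*I*pi/3) 

Spot check: chi_0(2) = zeta_3^(0*2) = zeta_3^0 = 1.

Proof sketch: Z/3Z is abelian, so all 3 irreducible complex representations are 1-dimensional. They are given by chi_k(m) = zeta_3^(k*m) for k = 0,...,2. Row orthogonality: sum_m chi_k(m) conj(chi_l(m)) = 3 * [k = l].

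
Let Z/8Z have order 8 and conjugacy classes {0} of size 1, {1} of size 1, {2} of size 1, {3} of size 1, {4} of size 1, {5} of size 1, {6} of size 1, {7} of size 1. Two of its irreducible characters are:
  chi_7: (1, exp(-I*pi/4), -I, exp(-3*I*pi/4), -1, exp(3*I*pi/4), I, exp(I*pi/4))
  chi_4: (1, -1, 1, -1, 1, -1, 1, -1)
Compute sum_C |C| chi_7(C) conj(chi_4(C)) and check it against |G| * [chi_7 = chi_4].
Sum = 0; so <chi_7, chi_4> = 0 (distinct irreducibles are orthogonal).

Reasoning: Compute term by term over conjugacy classes (|C| * chi_7(C) * conj(chi_4(C))):
  1*(1)*conj(1) + 1*(exp(-I*pi/4))*conj(-1) + 1*(-I)*conj(1) + 1*(exp(-3*I*pi/4))*conj(-1) + 1*(-1)*conj(1) + 1*(exp(3*I*pi/4))*conj(-1) + 1*(I)*conj(1) + 1*(exp(I*pi/4))*conj(-1)
  = (1) + (-exp(-I*pi/4)) + (-I) + (-exp(-3*I*pi/4)) + (-1) + (-exp(3*I*pi/4)) + (I) + (-exp(I*pi/4))
  = 0.
(Exp terms are combined using exp(i*s)*conj(exp(i*t)) = exp(i*(s-t)), and sums of them are collapsed using the identity that for every m > 1 the m distinct m-th roots of unity sum to 0, e.g. 1 + exp(2*I*pi/3) + exp(-2*I*pi/3) = 0.)
Dividing by |G| = 8 gives 0/8 = 0, matching the row-orthogonality relation <chi_7, chi_4> = [chi_7 = chi_4].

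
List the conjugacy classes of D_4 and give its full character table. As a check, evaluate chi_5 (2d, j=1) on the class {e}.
Conjugacy classes: {e} of size 1, {r^2} of size 1, {r^1, r^3} of size 2, {s, sr^2, ...} of size 2, {sr, sr^3, ...} of size 2.
Character table:
  irrep \ class              {e} (size 1)  {r^2} (size 1)  {r^1, r^3} (size 2)  {s, sr^2, ...} (size 2)  {sr, sr^3, ...} (size 2)
  chi_1 (triv)               1             1               1                    1                        1                       
  chi_2 (sign: r->1, s->-1)  1             1               1                    -1                       -1                      
  chi_3 (r->-1, s->1)        1             1               -1                   1                        -1                      
  chi_4 (r->-1, s->-1)       1             1               -1                   -1                       1                       
  chi_5 (2d, j=1)            2             -2              0                    0                        0                       

Spot check: chi_5 (2d, j=1) on {e} = 2.

Justification: D_4 has order 2*4 = 8 with 5 conjugacy classes, hence 5 irreducibles. Sum of squared dims 1 + 1 + 1 + 1 + 4 = 8 = |G|. Linear characters come from the abelianisation; the 2-dimensional irreps have character r^k -> 2*cos(2*pi*j*k/4), reflections -> 0.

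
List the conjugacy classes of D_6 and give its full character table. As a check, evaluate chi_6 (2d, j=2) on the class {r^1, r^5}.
Conjugacy classes: {e} of size 1, {r^3} of size 1, {r^1, r^5} of size 2, {r^2, r^4} of size 2, {s, sr^2, ...} of size 3, {sr, sr^3, ...} of size 3.
Character table:
  irrep \ class              {e} (size 1)  {r^3} (size 1)  {r^1, r^5} (size 2)  {r^2, r^4} (size 2)  {s, sr^2, ...} (size 3)  {sr, sr^3, ...} (size 3)
  chi_1 (triv)               1             1               1                    1                    1                        1                       
  chi_2 (sign: r->1, s->-1)  1             1               1                    1                    -1                       -1                      
  chi_3 (r->-1, s->1)        1             -1              -1                   1                    1                        -1                      
  chi_4 (r->-1, s->-1)       1             -1              -1                   1                    -1                       1                       
  chi_5 (2d, j=1)            2             -2              1                    -1                   0                        0                       
  chi_6 (2d, j=2)            2             2               -1                   -1                   0                        0                       

Spot check: chi_6 (2d, j=2) on {r^1, r^5} = -1.

Explanation: D_6 has order 2*6 = 12 with 6 conjugacy classes, hence 6 irreducibles. Sum of squared dims 1 + 1 + 1 + 1 + 4 + 4 = 12 = |G|. Linear characters come from the abelianisation; the 2-dimensional irreps have character r^k -> 2*cos(2*pi*j*k/6), reflections -> 0.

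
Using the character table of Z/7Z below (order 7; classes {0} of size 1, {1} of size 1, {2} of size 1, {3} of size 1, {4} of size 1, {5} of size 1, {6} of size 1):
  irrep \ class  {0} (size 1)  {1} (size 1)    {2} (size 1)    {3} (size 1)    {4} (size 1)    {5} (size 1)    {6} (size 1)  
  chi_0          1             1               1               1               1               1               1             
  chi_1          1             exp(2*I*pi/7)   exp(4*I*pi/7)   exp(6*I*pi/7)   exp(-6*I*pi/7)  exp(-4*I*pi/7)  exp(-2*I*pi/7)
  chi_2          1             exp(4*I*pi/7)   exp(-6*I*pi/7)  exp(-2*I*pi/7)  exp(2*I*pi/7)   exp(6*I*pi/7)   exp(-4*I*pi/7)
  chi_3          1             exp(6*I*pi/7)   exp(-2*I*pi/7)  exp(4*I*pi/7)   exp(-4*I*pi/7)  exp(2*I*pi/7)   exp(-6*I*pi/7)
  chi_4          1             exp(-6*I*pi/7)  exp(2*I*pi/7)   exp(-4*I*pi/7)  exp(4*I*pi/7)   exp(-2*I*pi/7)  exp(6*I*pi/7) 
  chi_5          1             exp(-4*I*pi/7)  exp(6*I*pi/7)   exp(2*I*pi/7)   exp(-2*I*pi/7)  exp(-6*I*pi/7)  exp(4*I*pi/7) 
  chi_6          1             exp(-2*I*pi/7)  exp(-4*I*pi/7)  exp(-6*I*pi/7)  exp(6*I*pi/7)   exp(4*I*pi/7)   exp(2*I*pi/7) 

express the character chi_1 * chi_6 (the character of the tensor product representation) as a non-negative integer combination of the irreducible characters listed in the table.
chi_1 tensor chi_6 = chi_0 (all other irreducibles have multiplicity 0).

Explanation: The character of a tensor product is the pointwise product (chi_1 * chi_6)(C) = chi_1(C) * chi_6(C):
  {0}: (1)*(1), {1}: (exp(2*I*pi/7))*(exp(-2*I*pi/7)), {2}: (exp(4*I*pi/7))*(exp(-4*I*pi/7)), {3}: (exp(6*I*pi/7))*(exp(-6*I*pi/7)), {4}: (exp(-6*I*pi/7))*(exp(6*I*pi/7)), {5}: (exp(-4*I*pi/7))*(exp(4*I*pi/7)), {6}: (exp(-2*I*pi/7))*(exp(2*I*pi/7))
so (chi_1 * chi_6) takes values
  {0} -> 1, {1} -> 1, {2} -> 1, {3} -> 1, {4} -> 1, {5} -> 1, {6} -> 1.
Now take the inner product of this character with each irreducible chi from the table, <chi_1*chi_6, chi> = (1/7) sum_C |C| (chi_1*chi_6)(C) conj(chi(C)):
  <chi_1*chi_6, chi_0> = (1/7)[1*(1)*conj(1) + 1*(1)*conj(1) + 1*(1)*conj(1) + 1*(1)*conj(1) + 1*(1)*conj(1) + 1*(1)*conj(1) + 1*(1)*conj(1)]
      = (1/7)[(1) + (1) + (1) + (1) + (1) + (1) + (1)] = 7/7 = 1
  <chi_1*chi_6, chi_1> = (1/7)[1*(1)*conj(1) + 1*(1)*conj(exp(2*I*pi/7)) + 1*(1)*conj(exp(4*I*pi/7)) + 1*(1)*conj(exp(6*I*pi/7)) + 1*(1)*conj(exp(-6*I*pi/7)) + 1*(1)*conj(exp(-4*I*pi/7)) + 1*(1)*conj(exp(-2*I*pi/7))]
      = (1/7)[(1) + (exp(-2*I*pi/7)) + (exp(-4*I*pi/7)) + (exp(-6*I*pi/7)) + (exp(6*I*pi/7)) + (exp(4*I*pi/7)) + (exp(2*I*pi/7))] = 0/7 = 0
  <chi_1*chi_6, chi_2> = (1/7)[1*(1)*conj(1) + 1*(1)*conj(exp(4*I*pi/7)) + 1*(1)*conj(exp(-6*I*pi/7)) + 1*(1)*conj(exp(-2*I*pi/7)) + 1*(1)*conj(exp(2*I*pi/7)) + 1*(1)*conj(exp(6*I*pi/7)) + 1*(1)*conj(exp(-4*I*pi/7))]
      = (1/7)[(1) + (exp(-4*I*pi/7)) + (exp(6*I*pi/7)) + (exp(2*I*pi/7)) + (exp(-2*I*pi/7)) + (exp(-6*I*pi/7)) + (exp(4*I*pi/7))] = 0/7 = 0
  <chi_1*chi_6, chi_3> = (1/7)[1*(1)*conj(1) + 1*(1)*conj(exp(6*I*pi/7)) + 1*(1)*conj(exp(-2*I*pi/7)) + 1*(1)*conj(exp(4*I*pi/7)) + 1*(1)*conj(exp(-4*I*pi/7)) + 1*(1)*conj(exp(2*I*pi/7)) + 1*(1)*conj(exp(-6*I*pi/7))]
      = (1/7)[(1) + (exp(-6*I*pi/7)) + (exp(2*I*pi/7)) + (exp(-4*I*pi/7)) + (exp(4*I*pi/7)) + (exp(-2*I*pi/7)) + (exp(6*I*pi/7))] = 0/7 = 0
  <chi_1*chi_6, chi_4> = (1/7)[1*(1)*conj(1) + 1*(1)*conj(exp(-6*I*pi/7)) + 1*(1)*conj(exp(2*I*pi/7)) + 1*(1)*conj(exp(-4*I*pi/7)) + 1*(1)*conj(exp(4*I*pi/7)) + 1*(1)*conj(exp(-2*I*pi/7)) + 1*(1)*conj(exp(6*I*pi/7))]
      = (1/7)[(1) + (exp(6*I*pi/7)) + (exp(-2*I*pi/7)) + (exp(4*I*pi/7)) + (exp(-4*I*pi/7)) + (exp(2*I*pi/7)) + (exp(-6*I*pi/7))] = 0/7 = 0
  <chi_1*chi_6, chi_5> = (1/7)[1*(1)*conj(1) + 1*(1)*conj(exp(-4*I*pi/7)) + 1*(1)*conj(exp(6*I*pi/7)) + 1*(1)*conj(exp(2*I*pi/7)) + 1*(1)*conj(exp(-2*I*pi/7)) + 1*(1)*conj(exp(-6*I*pi/7)) + 1*(1)*conj(exp(4*I*pi/7))]
      = (1/7)[(1) + (exp(4*I*pi/7)) + (exp(-6*I*pi/7)) + (exp(-2*I*pi/7)) + (exp(2*I*pi/7)) + (exp(6*I*pi/7)) + (exp(-4*I*pi/7))] = 0/7 = 0
  <chi_1*chi_6, chi_6> = (1/7)[1*(1)*conj(1) + 1*(1)*conj(exp(-2*I*pi/7)) + 1*(1)*conj(exp(-4*I*pi/7)) + 1*(1)*conj(exp(-6*I*pi/7)) + 1*(1)*conj(exp(6*I*pi/7)) + 1*(1)*conj(exp(4*I*pi/7)) + 1*(1)*conj(exp(2*I*pi/7))]
      = (1/7)[(1) + (exp(2*I*pi/7)) + (exp(4*I*pi/7)) + (exp(6*I*pi/7)) + (exp(-6*I*pi/7)) + (exp(-4*I*pi/7)) + (exp(-2*I*pi/7))] = 0/7 = 0
(Exp terms are combined using exp(i*s)*conj(exp(i*t)) = exp(i*(s-t)), and sums of them are collapsed using the identity that for every m > 1 the m distinct m-th roots of unity sum to 0, e.g. 1 + exp(2*I*pi/3) + exp(-2*I*pi/3) = 0.)
Hence the multiplicities are chi_0: 1. Dimension check: dim(chi_1)*dim(chi_6) = 1*1 = 1 and sum (mult * dim) = 1*1 = 1.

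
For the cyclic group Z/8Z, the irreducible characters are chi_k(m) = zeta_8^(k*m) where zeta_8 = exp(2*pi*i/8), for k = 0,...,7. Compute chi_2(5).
chi_2(5) = zeta_8^10 = I

Justification: chi_2(5) = zeta_8^(2*5) = zeta_8^10. Since zeta_8^8 = 1, this equals zeta_8^2 = exp(2*pi*i*2/8) = I.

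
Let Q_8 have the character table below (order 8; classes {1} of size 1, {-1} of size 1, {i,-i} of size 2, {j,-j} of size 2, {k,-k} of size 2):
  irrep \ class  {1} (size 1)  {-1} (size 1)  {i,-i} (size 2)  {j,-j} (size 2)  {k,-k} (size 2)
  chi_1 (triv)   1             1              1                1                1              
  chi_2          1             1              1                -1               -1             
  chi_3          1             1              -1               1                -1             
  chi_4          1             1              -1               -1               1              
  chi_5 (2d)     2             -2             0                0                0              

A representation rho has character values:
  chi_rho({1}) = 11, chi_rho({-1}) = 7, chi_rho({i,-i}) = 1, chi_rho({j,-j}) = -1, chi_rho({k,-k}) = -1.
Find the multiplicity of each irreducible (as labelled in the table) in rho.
Multiplicities: chi_1: 2, chi_2: 3, chi_3: 2, chi_4: 2, chi_5: 1.

Explanation: Use <chi_rho, chi> = (1/|G|) sum_C |C| * chi_rho(C) * conj(chi(C)) with |G| = 8 for each irreducible chi in the table:
  <chi_rho, chi_1> = (1/8)[1*(11)*conj(1) + 1*(7)*conj(1) + 2*(1)*conj(1) + 2*(-1)*conj(1) + 2*(-1)*conj(1)]
      = (1/8)[(11) + (7) + (2) + (-2) + (-2)] = 16/8 = 2
  <chi_rho, chi_2> = (1/8)[1*(11)*conj(1) + 1*(7)*conj(1) + 2*(1)*conj(1) + 2*(-1)*conj(-1) + 2*(-1)*conj(-1)]
      = (1/8)[(11) + (7) + (2) + (2) + (2)] = 24/8 = 3
  <chi_rho, chi_3> = (1/8)[1*(11)*conj(1) + 1*(7)*conj(1) + 2*(1)*conj(-1) + 2*(-1)*conj(1) + 2*(-1)*conj(-1)]
      = (1/8)[(11) + (7) + (-2) + (-2) + (2)] = 16/8 = 2
  <chi_rho, chi_4> = (1/8)[1*(11)*conj(1) + 1*(7)*conj(1) + 2*(1)*conj(-1) + 2*(-1)*conj(-1) + 2*(-1)*conj(1)]
      = (1/8)[(11) + (7) + (-2) + (2) + (-2)] = 16/8 = 2
  <chi_rho, chi_5> = (1/8)[1*(11)*conj(2) + 1*(7)*conj(-2) + 2*(1)*conj(0) + 2*(-1)*conj(0) + 2*(-1)*conj(0)]
      = (1/8)[(22) + (-14) + (0) + (0) + (0)] = 8/8 = 1
Dimension check: dim(rho) = sum (mult * dim) = 2*1 + 3*1 + 2*1 + 2*1 + 1*2 = 11 = chi_rho(e) = 11.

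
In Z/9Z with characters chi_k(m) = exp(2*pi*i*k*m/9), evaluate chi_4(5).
chi_4(5) = zeta_9^20 = exp(4*I*pi/9)

chi_4(5) = zeta_9^(4*5) = zeta_9^20. Since zeta_9^9 = 1, this equals zeta_9^2 = exp(2*pi*i*2/9) = exp(4*I*pi/9).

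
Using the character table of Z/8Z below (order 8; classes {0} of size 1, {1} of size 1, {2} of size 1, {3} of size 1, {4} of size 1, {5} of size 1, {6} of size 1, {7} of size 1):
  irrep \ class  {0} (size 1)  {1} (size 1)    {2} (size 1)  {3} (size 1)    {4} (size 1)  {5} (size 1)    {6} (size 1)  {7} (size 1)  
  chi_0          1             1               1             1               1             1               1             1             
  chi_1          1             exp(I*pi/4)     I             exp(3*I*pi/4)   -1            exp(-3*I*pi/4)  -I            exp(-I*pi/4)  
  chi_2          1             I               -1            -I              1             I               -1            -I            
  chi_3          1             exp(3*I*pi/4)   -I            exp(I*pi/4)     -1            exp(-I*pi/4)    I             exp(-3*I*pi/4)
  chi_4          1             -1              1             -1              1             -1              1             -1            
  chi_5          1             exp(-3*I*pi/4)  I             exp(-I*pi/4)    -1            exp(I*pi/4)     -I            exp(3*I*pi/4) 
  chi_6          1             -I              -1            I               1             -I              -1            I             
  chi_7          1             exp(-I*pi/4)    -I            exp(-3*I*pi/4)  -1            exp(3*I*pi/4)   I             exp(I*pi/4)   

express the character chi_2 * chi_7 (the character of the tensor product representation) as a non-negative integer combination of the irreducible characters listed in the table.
chi_2 tensor chi_7 = chi_1 (all other irreducibles have multiplicity 0).

Proof sketch: The character of a tensor product is the pointwise product (chi_2 * chi_7)(C) = chi_2(C) * chi_7(C):
  {0}: (1)*(1), {1}: (I)*(exp(-I*pi/4)), {2}: (-1)*(-I), {3}: (-I)*(exp(-3*I*pi/4)), {4}: (1)*(-1), {5}: (I)*(exp(3*I*pi/4)), {6}: (-1)*(I), {7}: (-I)*(exp(I*pi/4))
so (chi_2 * chi_7) takes values
  {0} -> 1, {1} -> exp(I*pi/4), {2} -> I, {3} -> -exp(-I*pi/4), {4} -> -1, {5} -> exp(-3*I*pi/4), {6} -> -I, {7} -> -exp(3*I*pi/4).
Now take the inner product of this character with each irreducible chi from the table, <chi_2*chi_7, chi> = (1/8) sum_C |C| (chi_2*chi_7)(C) conj(chi(C)):
  <chi_2*chi_7, chi_0> = (1/8)[1*(1)*conj(1) + 1*(exp(I*pi/4))*conj(1) + 1*(I)*conj(1) + 1*(-exp(-I*pi/4))*conj(1) + 1*(-1)*conj(1) + 1*(exp(-3*I*pi/4))*conj(1) + 1*(-I)*conj(1) + 1*(-exp(3*I*pi/4))*conj(1)]
      = (1/8)[(1) + (exp(I*pi/4)) + (I) + (-exp(-I*pi/4)) + (-1) + (exp(-3*I*pi/4)) + (-I) + (-exp(3*I*pi/4))] = 0/8 = 0
  <chi_2*chi_7, chi_1> = (1/8)[1*(1)*conj(1) + 1*(exp(I*pi/4))*conj(exp(I*pi/4)) + 1*(I)*conj(I) + 1*(-exp(-I*pi/4))*conj(exp(3*I*pi/4)) + 1*(-1)*conj(-1) + 1*(exp(-3*I*pi/4))*conj(exp(-3*I*pi/4)) + 1*(-I)*conj(-I) + 1*(-exp(3*I*pi/4))*conj(exp(-I*pi/4))]
      = (1/8)[(1) + (1) + (1) + (1) + (1) + (1) + (1) + (1)] = 8/8 = 1
  <chi_2*chi_7, chi_2> = (1/8)[1*(1)*conj(1) + 1*(exp(I*pi/4))*conj(I) + 1*(I)*conj(-1) + 1*(-exp(-I*pi/4))*conj(-I) + 1*(-1)*conj(1) + 1*(exp(-3*I*pi/4))*conj(I) + 1*(-I)*conj(-1) + 1*(-exp(3*I*pi/4))*conj(-I)]
      = (1/8)[(1) + (-exp(3*I*pi/4)) + (-I) + (-exp(I*pi/4)) + (-1) + (-exp(-I*pi/4)) + (I) + (-exp(-3*I*pi/4))] = 0/8 = 0
  <chi_2*chi_7, chi_3> = (1/8)[1*(1)*conj(1) + 1*(exp(I*pi/4))*conj(exp(3*I*pi/4)) + 1*(I)*conj(-I) + 1*(-exp(-I*pi/4))*conj(exp(I*pi/4)) + 1*(-1)*conj(-1) + 1*(exp(-3*I*pi/4))*conj(exp(-I*pi/4)) + 1*(-I)*conj(I) + 1*(-exp(3*I*pi/4))*conj(exp(-3*I*pi/4))]
      = (1/8)[(1) + (-I) + (-1) + (I) + (1) + (-I) + (-1) + (I)] = 0/8 = 0
  <chi_2*chi_7, chi_4> = (1/8)[1*(1)*conj(1) + 1*(exp(I*pi/4))*conj(-1) + 1*(I)*conj(1) + 1*(-exp(-I*pi/4))*conj(-1) + 1*(-1)*conj(1) + 1*(exp(-3*I*pi/4))*conj(-1) + 1*(-I)*conj(1) + 1*(-exp(3*I*pi/4))*conj(-1)]
      = (1/8)[(1) + (-exp(I*pi/4)) + (I) + (exp(-I*pi/4)) + (-1) + (-exp(-3*I*pi/4)) + (-I) + (exp(3*I*pi/4))] = 0/8 = 0
  <chi_2*chi_7, chi_5> = (1/8)[1*(1)*conj(1) + 1*(exp(I*pi/4))*conj(exp(-3*I*pi/4)) + 1*(I)*conj(I) + 1*(-exp(-I*pi/4))*conj(exp(-I*pi/4)) + 1*(-1)*conj(-1) + 1*(exp(-3*I*pi/4))*conj(exp(I*pi/4)) + 1*(-I)*conj(-I) + 1*(-exp(3*I*pi/4))*conj(exp(3*I*pi/4))]
      = (1/8)[(1) + (-1) + (1) + (-1) + (1) + (-1) + (1) + (-1)] = 0/8 = 0
  <chi_2*chi_7, chi_6> = (1/8)[1*(1)*conj(1) + 1*(exp(I*pi/4))*conj(-I) + 1*(I)*conj(-1) + 1*(-exp(-I*pi/4))*conj(I) + 1*(-1)*conj(1) + 1*(exp(-3*I*pi/4))*conj(-I) + 1*(-I)*conj(-1) + 1*(-exp(3*I*pi/4))*conj(I)]
      = (1/8)[(1) + (exp(3*I*pi/4)) + (-I) + (exp(I*pi/4)) + (-1) + (exp(-I*pi/4)) + (I) + (exp(-3*I*pi/4))] = 0/8 = 0
  <chi_2*chi_7, chi_7> = (1/8)[1*(1)*conj(1) + 1*(exp(I*pi/4))*conj(exp(-I*pi/4)) + 1*(I)*conj(-I) + 1*(-exp(-I*pi/4))*conj(exp(-3*I*pi/4)) + 1*(-1)*conj(-1) + 1*(exp(-3*I*pi/4))*conj(exp(3*I*pi/4)) + 1*(-I)*conj(I) + 1*(-exp(3*I*pi/4))*conj(exp(I*pi/4))]
      = (1/8)[(1) + (I) + (-1) + (-I) + (1) + (I) + (-1) + (-I)] = 0/8 = 0
(Exp terms are combined using exp(i*s)*conj(exp(i*t)) = exp(i*(s-t)), and sums of them are collapsed using the identity that for every m > 1 the m distinct m-th roots of unity sum to 0, e.g. 1 + exp(2*I*pi/3) + exp(-2*I*pi/3) = 0.)
Hence the multiplicities are chi_1: 1. Dimension check: dim(chi_2)*dim(chi_7) = 1*1 = 1 and sum (mult * dim) = 1*1 = 1.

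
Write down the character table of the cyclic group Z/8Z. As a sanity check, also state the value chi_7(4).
Character table of Z/8Z (irreps indexed chi_0,...,chi_7 with chi_k(m) = zeta_8^(k*m), zeta_8 = exp(2*pi*i/8)):
  irrep \ class  {0} (size 1)  {1} (size 1)    {2} (size 1)  {3} (size 1)    {4} (size 1)  {5} (size 1)    {6} (size 1)  {7} (size 1)  
  chi_0          1             1               1             1               1             1               1             1             
  chi_1          1             exp(I*pi/4)     I             exp(3*I*pi/4)   -1            exp(-3*I*pi/4)  -I            exp(-I*pi/4)  
  chi_2          1             I               -1            -I              1             I               -1            -I            
  chi_3          1             exp(3*I*pi/4)   -I            exp(I*pi/4)     -1            exp(-I*pi/4)    I             exp(-3*I*pi/4)
  chi_4          1             -1              1             -1              1             -1              1             -1            
  chi_5          1             exp(-3*I*pi/4)  I             exp(-I*pi/4)    -1            exp(I*pi/4)     -I            exp(3*I*pi/4) 
  chi_6          1             -I              -1            I               1             -I              -1            I             
  chi_7          1             exp(-I*pi/4)    -I            exp(-3*I*pi/4)  -1            exp(3*I*pi/4)   I             exp(I*pi/4)   

Spot check: chi_7(4) = zeta_8^(7*4) = zeta_8^28 = -1.

Reasoning: Z/8Z is abelian, so all 8 irreducible complex representations are 1-dimensional. They are given by chi_k(m) = zeta_8^(k*m) for k = 0,...,7. Row orthogonality: sum_m chi_k(m) conj(chi_l(m)) = 8 * [k = l].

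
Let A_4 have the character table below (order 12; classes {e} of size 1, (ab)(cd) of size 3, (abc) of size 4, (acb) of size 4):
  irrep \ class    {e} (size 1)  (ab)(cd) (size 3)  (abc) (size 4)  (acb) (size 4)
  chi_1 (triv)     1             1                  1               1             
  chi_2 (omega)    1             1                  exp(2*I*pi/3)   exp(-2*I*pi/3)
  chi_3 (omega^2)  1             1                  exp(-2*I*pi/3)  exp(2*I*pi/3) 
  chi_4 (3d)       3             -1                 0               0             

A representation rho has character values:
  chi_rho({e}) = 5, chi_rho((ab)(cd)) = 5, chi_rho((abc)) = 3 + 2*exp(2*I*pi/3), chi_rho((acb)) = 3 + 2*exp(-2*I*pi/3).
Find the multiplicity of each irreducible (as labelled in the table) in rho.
Multiplicities: chi_1: 3, chi_2: 2, chi_3: 0, chi_4: 0.

Argument: Use <chi_rho, chi> = (1/|G|) sum_C |C| * chi_rho(C) * conj(chi(C)) with |G| = 12 for each irreducible chi in the table:
  <chi_rho, chi_1> = (1/12)[1*(5)*conj(1) + 3*(5)*conj(1) + 4*(3 + 2*exp(2*I*pi/3))*conj(1) + 4*(3 + 2*exp(-2*I*pi/3))*conj(1)]
      = (1/12)[(5) + (15) + (12 + 8*exp(2*I*pi/3)) + (12 + 8*exp(-2*I*pi/3))] = 36/12 = 3
  <chi_rho, chi_2> = (1/12)[1*(5)*conj(1) + 3*(5)*conj(1) + 4*(3 + 2*exp(2*I*pi/3))*conj(exp(2*I*pi/3)) + 4*(3 + 2*exp(-2*I*pi/3))*conj(exp(-2*I*pi/3))]
      = (1/12)[(5) + (15) + (8 + 12*exp(-2*I*pi/3)) + (8 + 12*exp(2*I*pi/3))] = 24/12 = 2
  <chi_rho, chi_3> = (1/12)[1*(5)*conj(1) + 3*(5)*conj(1) + 4*(3 + 2*exp(2*I*pi/3))*conj(exp(-2*I*pi/3)) + 4*(3 + 2*exp(-2*I*pi/3))*conj(exp(2*I*pi/3))]
      = (1/12)[(5) + (15) + (8*exp(-2*I*pi/3) + 12*exp(2*I*pi/3)) + (12*exp(-2*I*pi/3) + 8*exp(2*I*pi/3))] = 0/12 = 0
  <chi_rho, chi_4> = (1/12)[1*(5)*conj(3) + 3*(5)*conj(-1) + 4*(3 + 2*exp(2*I*pi/3))*conj(0) + 4*(3 + 2*exp(-2*I*pi/3))*conj(0)]
      = (1/12)[(15) + (-15) + (0) + (0)] = 0/12 = 0
(Exp terms are combined using exp(i*s)*conj(exp(i*t)) = exp(i*(s-t)), and sums of them are collapsed using the identity that for every m > 1 the m distinct m-th roots of unity sum to 0, e.g. 1 + exp(2*I*pi/3) + exp(-2*I*pi/3) = 0.)
Dimension check: dim(rho) = sum (mult * dim) = 3*1 + 2*1 + 0*1 + 0*3 = 5 = chi_rho(e) = 5.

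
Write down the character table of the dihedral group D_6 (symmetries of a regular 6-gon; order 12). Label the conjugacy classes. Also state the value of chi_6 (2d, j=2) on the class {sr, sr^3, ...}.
Conjugacy classes: {e} of size 1, {r^3} of size 1, {r^1, r^5} of size 2, {r^2, r^4} of size 2, {s, sr^2, ...} of size 3, {sr, sr^3, ...} of size 3.
Character table:
  irrep \ class              {e} (size 1)  {r^3} (size 1)  {r^1, r^5} (size 2)  {r^2, r^4} (size 2)  {s, sr^2, ...} (size 3)  {sr, sr^3, ...} (size 3)
  chi_1 (triv)               1             1               1                    1                    1                        1                       
  chi_2 (sign: r->1, s->-1)  1             1               1                    1                    -1                       -1                      
  chi_3 (r->-1, s->1)        1             -1              -1                   1                    1                        -1                      
  chi_4 (r->-1, s->-1)       1             -1              -1                   1                    -1                       1                       
  chi_5 (2d, j=1)            2             -2              1                    -1                   0                        0                       
  chi_6 (2d, j=2)            2             2               -1                   -1                   0                        0                       

Spot check: chi_6 (2d, j=2) on {sr, sr^3, ...} = 0.

Working: D_6 has order 2*6 = 12 with 6 conjugacy classes, hence 6 irreducibles. Sum of squared dims 1 + 1 + 1 + 1 + 4 + 4 = 12 = |G|. Linear characters come from the abelianisation; the 2-dimensional irreps have character r^k -> 2*cos(2*pi*j*k/6), reflections -> 0.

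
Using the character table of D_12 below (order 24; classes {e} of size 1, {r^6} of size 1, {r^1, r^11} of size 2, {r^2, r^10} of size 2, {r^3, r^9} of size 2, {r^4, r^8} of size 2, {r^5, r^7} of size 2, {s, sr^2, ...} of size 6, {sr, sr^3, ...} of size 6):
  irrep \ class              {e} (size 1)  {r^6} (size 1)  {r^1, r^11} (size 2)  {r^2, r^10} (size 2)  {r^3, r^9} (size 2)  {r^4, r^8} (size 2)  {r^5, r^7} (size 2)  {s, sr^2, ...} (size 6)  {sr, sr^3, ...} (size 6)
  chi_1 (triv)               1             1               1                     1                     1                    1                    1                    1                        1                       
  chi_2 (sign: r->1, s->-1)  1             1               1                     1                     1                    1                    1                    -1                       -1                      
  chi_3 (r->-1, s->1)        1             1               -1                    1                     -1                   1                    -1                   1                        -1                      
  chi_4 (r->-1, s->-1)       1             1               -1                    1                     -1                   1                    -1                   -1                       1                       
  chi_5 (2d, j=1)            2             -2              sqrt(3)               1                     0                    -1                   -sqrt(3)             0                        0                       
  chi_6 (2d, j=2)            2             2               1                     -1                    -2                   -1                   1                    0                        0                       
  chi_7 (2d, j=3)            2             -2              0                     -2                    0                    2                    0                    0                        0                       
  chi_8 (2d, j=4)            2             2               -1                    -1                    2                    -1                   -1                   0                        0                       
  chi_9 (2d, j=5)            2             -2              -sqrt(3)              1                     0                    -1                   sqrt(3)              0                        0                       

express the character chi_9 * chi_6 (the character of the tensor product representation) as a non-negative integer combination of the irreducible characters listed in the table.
chi_9 tensor chi_6 = chi_7 + chi_9 (all other irreducibles have multiplicity 0).

Argument: The character of a tensor product is the pointwise product (chi_9 * chi_6)(C) = chi_9(C) * chi_6(C):
  {e}: (2)*(2), {r^6}: (-2)*(2), {r^1, r^11}: (-sqrt(3))*(1), {r^2, r^10}: (1)*(-1), {r^3, r^9}: (0)*(-2), {r^4, r^8}: (-1)*(-1), {r^5, r^7}: (sqrt(3))*(1), {s, sr^2, ...}: (0)*(0), {sr, sr^3, ...}: (0)*(0)
so (chi_9 * chi_6) takes values
  {e} -> 4, {r^6} -> -4, {r^1, r^11} -> -sqrt(3), {r^2, r^10} -> -1, {r^3, r^9} -> 0, {r^4, r^8} -> 1, {r^5, r^7} -> sqrt(3), {s, sr^2, ...} -> 0, {sr, sr^3, ...} -> 0.
Now take the inner product of this character with each irreducible chi from the table, <chi_9*chi_6, chi> = (1/24) sum_C |C| (chi_9*chi_6)(C) conj(chi(C)):
  <chi_9*chi_6, chi_1> = (1/24)[1*(4)*conj(1) + 1*(-4)*conj(1) + 2*(-sqrt(3))*conj(1) + 2*(-1)*conj(1) + 2*(0)*conj(1) + 2*(1)*conj(1) + 2*(sqrt(3))*conj(1) + 6*(0)*conj(1) + 6*(0)*conj(1)]
      = (1/24)[(4) + (-4) + (-2*sqrt(3)) + (-2) + (0) + (2) + (2*sqrt(3)) + (0) + (0)] = 0/24 = 0
  <chi_9*chi_6, chi_2> = (1/24)[1*(4)*conj(1) + 1*(-4)*conj(1) + 2*(-sqrt(3))*conj(1) + 2*(-1)*conj(1) + 2*(0)*conj(1) + 2*(1)*conj(1) + 2*(sqrt(3))*conj(1) + 6*(0)*conj(-1) + 6*(0)*conj(-1)]
      = (1/24)[(4) + (-4) + (-2*sqrt(3)) + (-2) + (0) + (2) + (2*sqrt(3)) + (0) + (0)] = 0/24 = 0
  <chi_9*chi_6, chi_3> = (1/24)[1*(4)*conj(1) + 1*(-4)*conj(1) + 2*(-sqrt(3))*conj(-1) + 2*(-1)*conj(1) + 2*(0)*conj(-1) + 2*(1)*conj(1) + 2*(sqrt(3))*conj(-1) + 6*(0)*conj(1) + 6*(0)*conj(-1)]
      = (1/24)[(4) + (-4) + (2*sqrt(3)) + (-2) + (0) + (2) + (-2*sqrt(3)) + (0) + (0)] = 0/24 = 0
  <chi_9*chi_6, chi_4> = (1/24)[1*(4)*conj(1) + 1*(-4)*conj(1) + 2*(-sqrt(3))*conj(-1) + 2*(-1)*conj(1) + 2*(0)*conj(-1) + 2*(1)*conj(1) + 2*(sqrt(3))*conj(-1) + 6*(0)*conj(-1) + 6*(0)*conj(1)]
      = (1/24)[(4) + (-4) + (2*sqrt(3)) + (-2) + (0) + (2) + (-2*sqrt(3)) + (0) + (0)] = 0/24 = 0
  <chi_9*chi_6, chi_5> = (1/24)[1*(4)*conj(2) + 1*(-4)*conj(-2) + 2*(-sqrt(3))*conj(sqrt(3)) + 2*(-1)*conj(1) + 2*(0)*conj(0) + 2*(1)*conj(-1) + 2*(sqrt(3))*conj(-sqrt(3)) + 6*(0)*conj(0) + 6*(0)*conj(0)]
      = (1/24)[(8) + (8) + (-6) + (-2) + (0) + (-2) + (-6) + (0) + (0)] = 0/24 = 0
  <chi_9*chi_6, chi_6> = (1/24)[1*(4)*conj(2) + 1*(-4)*conj(2) + 2*(-sqrt(3))*conj(1) + 2*(-1)*conj(-1) + 2*(0)*conj(-2) + 2*(1)*conj(-1) + 2*(sqrt(3))*conj(1) + 6*(0)*conj(0) + 6*(0)*conj(0)]
      = (1/24)[(8) + (-8) + (-2*sqrt(3)) + (2) + (0) + (-2) + (2*sqrt(3)) + (0) + (0)] = 0/24 = 0
  <chi_9*chi_6, chi_7> = (1/24)[1*(4)*conj(2) + 1*(-4)*conj(-2) + 2*(-sqrt(3))*conj(0) + 2*(-1)*conj(-2) + 2*(0)*conj(0) + 2*(1)*conj(2) + 2*(sqrt(3))*conj(0) + 6*(0)*conj(0) + 6*(0)*conj(0)]
      = (1/24)[(8) + (8) + (0) + (4) + (0) + (4) + (0) + (0) + (0)] = 24/24 = 1
  <chi_9*chi_6, chi_8> = (1/24)[1*(4)*conj(2) + 1*(-4)*conj(2) + 2*(-sqrt(3))*conj(-1) + 2*(-1)*conj(-1) + 2*(0)*conj(2) + 2*(1)*conj(-1) + 2*(sqrt(3))*conj(-1) + 6*(0)*conj(0) + 6*(0)*conj(0)]
      = (1/24)[(8) + (-8) + (2*sqrt(3)) + (2) + (0) + (-2) + (-2*sqrt(3)) + (0) + (0)] = 0/24 = 0
  <chi_9*chi_6, chi_9> = (1/24)[1*(4)*conj(2) + 1*(-4)*conj(-2) + 2*(-sqrt(3))*conj(-sqrt(3)) + 2*(-1)*conj(1) + 2*(0)*conj(0) + 2*(1)*conj(-1) + 2*(sqrt(3))*conj(sqrt(3)) + 6*(0)*conj(0) + 6*(0)*conj(0)]
      = (1/24)[(8) + (8) + (6) + (-2) + (0) + (-2) + (6) + (0) + (0)] = 24/24 = 1
Hence the multiplicities are chi_7: 1, chi_9: 1. Dimension check: dim(chi_9)*dim(chi_6) = 2*2 = 4 and sum (mult * dim) = 1*2 + 1*2 = 4.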